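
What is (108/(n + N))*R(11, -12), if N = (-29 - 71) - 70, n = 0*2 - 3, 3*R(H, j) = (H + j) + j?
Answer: 468/173 ≈ 2.7052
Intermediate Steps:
R(H, j) = H/3 + 2*j/3 (R(H, j) = ((H + j) + j)/3 = (H + 2*j)/3 = H/3 + 2*j/3)
n = -3 (n = 0 - 3 = -3)
N = -170 (N = -100 - 70 = -170)
(108/(n + N))*R(11, -12) = (108/(-3 - 170))*((⅓)*11 + (⅔)*(-12)) = (108/(-173))*(11/3 - 8) = -1/173*108*(-13/3) = -108/173*(-13/3) = 468/173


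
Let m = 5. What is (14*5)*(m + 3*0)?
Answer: 350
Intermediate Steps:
(14*5)*(m + 3*0) = (14*5)*(5 + 3*0) = 70*(5 + 0) = 70*5 = 350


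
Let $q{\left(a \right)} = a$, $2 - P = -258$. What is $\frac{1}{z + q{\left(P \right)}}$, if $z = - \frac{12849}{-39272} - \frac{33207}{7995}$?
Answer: $\frac{104659880}{26811109617} \approx 0.0039036$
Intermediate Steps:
$P = 260$ ($P = 2 - -258 = 2 + 258 = 260$)
$z = - \frac{400459183}{104659880}$ ($z = \left(-12849\right) \left(- \frac{1}{39272}\right) - \frac{11069}{2665} = \frac{12849}{39272} - \frac{11069}{2665} = - \frac{400459183}{104659880} \approx -3.8263$)
$\frac{1}{z + q{\left(P \right)}} = \frac{1}{- \frac{400459183}{104659880} + 260} = \frac{1}{\frac{26811109617}{104659880}} = \frac{104659880}{26811109617}$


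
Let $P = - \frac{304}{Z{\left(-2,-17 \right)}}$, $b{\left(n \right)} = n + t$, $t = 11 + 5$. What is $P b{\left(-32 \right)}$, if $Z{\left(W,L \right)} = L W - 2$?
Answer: $152$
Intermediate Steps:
$Z{\left(W,L \right)} = -2 + L W$
$t = 16$
$b{\left(n \right)} = 16 + n$ ($b{\left(n \right)} = n + 16 = 16 + n$)
$P = - \frac{19}{2}$ ($P = - \frac{304}{-2 - -34} = - \frac{304}{-2 + 34} = - \frac{304}{32} = \left(-304\right) \frac{1}{32} = - \frac{19}{2} \approx -9.5$)
$P b{\left(-32 \right)} = - \frac{19 \left(16 - 32\right)}{2} = \left(- \frac{19}{2}\right) \left(-16\right) = 152$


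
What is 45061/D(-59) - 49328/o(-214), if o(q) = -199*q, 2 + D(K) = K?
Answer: -960988377/1298873 ≈ -739.86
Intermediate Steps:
D(K) = -2 + K
45061/D(-59) - 49328/o(-214) = 45061/(-2 - 59) - 49328/((-199*(-214))) = 45061/(-61) - 49328/42586 = 45061*(-1/61) - 49328*1/42586 = -45061/61 - 24664/21293 = -960988377/1298873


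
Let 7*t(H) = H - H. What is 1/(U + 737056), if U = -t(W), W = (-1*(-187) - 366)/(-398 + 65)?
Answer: 1/737056 ≈ 1.3567e-6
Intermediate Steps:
W = 179/333 (W = (187 - 366)/(-333) = -179*(-1/333) = 179/333 ≈ 0.53754)
t(H) = 0 (t(H) = (H - H)/7 = (⅐)*0 = 0)
U = 0 (U = -1*0 = 0)
1/(U + 737056) = 1/(0 + 737056) = 1/737056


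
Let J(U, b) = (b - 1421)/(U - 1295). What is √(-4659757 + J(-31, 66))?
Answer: I*√8193137102202/1326 ≈ 2158.6*I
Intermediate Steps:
J(U, b) = (-1421 + b)/(-1295 + U)
√(-4659757 + J(-31, 66)) = √(-4659757 + (-1421 + 66)/(-1295 - 31)) = √(-4659757 - 1355/(-1326)) = √(-4659757 - 1/1326*(-1355)) = √(-4659757 + 1355/1326) = √(-6178836427/1326) = I*√8193137102202/1326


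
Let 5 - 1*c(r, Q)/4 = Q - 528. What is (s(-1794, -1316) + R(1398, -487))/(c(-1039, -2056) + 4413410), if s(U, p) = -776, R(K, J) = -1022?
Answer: -899/2211883 ≈ -0.00040644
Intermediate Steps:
c(r, Q) = 2132 - 4*Q (c(r, Q) = 20 - 4*(Q - 528) = 20 - 4*(-528 + Q) = 20 + (2112 - 4*Q) = 2132 - 4*Q)
(s(-1794, -1316) + R(1398, -487))/(c(-1039, -2056) + 4413410) = (-776 - 1022)/((2132 - 4*(-2056)) + 4413410) = -1798/((2132 + 8224) + 4413410) = -1798/(10356 + 4413410) = -1798/4423766 = -1798*1/4423766 = -899/2211883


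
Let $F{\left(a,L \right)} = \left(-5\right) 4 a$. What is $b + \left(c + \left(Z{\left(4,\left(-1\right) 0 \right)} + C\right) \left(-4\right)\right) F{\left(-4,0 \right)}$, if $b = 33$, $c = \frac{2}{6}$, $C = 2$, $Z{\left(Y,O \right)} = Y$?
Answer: $- \frac{5581}{3} \approx -1860.3$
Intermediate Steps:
$F{\left(a,L \right)} = - 20 a$
$c = \frac{1}{3}$ ($c = 2 \cdot \frac{1}{6} = \frac{1}{3} \approx 0.33333$)
$b + \left(c + \left(Z{\left(4,\left(-1\right) 0 \right)} + C\right) \left(-4\right)\right) F{\left(-4,0 \right)} = 33 + \left(\frac{1}{3} + \left(4 + 2\right) \left(-4\right)\right) \left(\left(-20\right) \left(-4\right)\right) = 33 + \left(\frac{1}{3} + 6 \left(-4\right)\right) 80 = 33 + \left(\frac{1}{3} - 24\right) 80 = 33 - \frac{5680}{3} = - \frac{5581}{3}$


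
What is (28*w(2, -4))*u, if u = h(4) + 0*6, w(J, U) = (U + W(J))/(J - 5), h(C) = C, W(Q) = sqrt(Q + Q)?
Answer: 224/3 ≈ 74.667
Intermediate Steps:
W(Q) = sqrt(2)*sqrt(Q) (W(Q) = sqrt(2*Q) = sqrt(2)*sqrt(Q))
w(J, U) = (U + sqrt(2)*sqrt(J))/(-5 + J) (w(J, U) = (U + sqrt(2)*sqrt(J))/(J - 5) = (U + sqrt(2)*sqrt(J))/(-5 + J))
u = 4 (u = 4 + 0*6 = 4 + 0 = 4)
(28*w(2, -4))*u = (28*((-4 + sqrt(2)*sqrt(2))/(-5 + 2)))*4 = (28*((-4 + 2)/(-3)))*4 = (28*(-1/3*(-2)))*4 = (28*(2/3))*4 = (56/3)*4 = 224/3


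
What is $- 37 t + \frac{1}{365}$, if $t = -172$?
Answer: $\frac{2322861}{365} \approx 6364.0$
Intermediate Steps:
$- 37 t + \frac{1}{365} = \left(-37\right) \left(-172\right) + \frac{1}{365} = 6364 + \frac{1}{365} = \frac{2322861}{365}$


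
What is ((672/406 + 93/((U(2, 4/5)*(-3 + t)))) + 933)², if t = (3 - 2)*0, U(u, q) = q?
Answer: 10800405625/13456 ≈ 8.0265e+5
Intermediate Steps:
t = 0 (t = 1*0 = 0)
((672/406 + 93/((U(2, 4/5)*(-3 + t)))) + 933)² = ((672/406 + 93/(((4/5)*(-3 + 0)))) + 933)² = ((672*(1/406) + 93/(((4*(⅕))*(-3)))) + 933)² = ((48/29 + 93/(((⅘)*(-3)))) + 933)² = ((48/29 + 93/(-12/5)) + 933)² = ((48/29 + 93*(-5/12)) + 933)² = ((48/29 - 155/4) + 933)² = (-4303/116 + 933)² = (103925/116)² = 10800405625/13456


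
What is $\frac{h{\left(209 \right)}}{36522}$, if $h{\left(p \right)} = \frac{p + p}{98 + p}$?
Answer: $\frac{209}{5606127} \approx 3.7281 \cdot 10^{-5}$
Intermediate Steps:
$h{\left(p \right)} = \frac{2 p}{98 + p}$
$\frac{h{\left(209 \right)}}{36522} = \frac{2 \cdot 209 \frac{1}{98 + 209}}{36522} = 2 \cdot 209 \cdot \frac{1}{307} \cdot \frac{1}{36522} = \frac{418}{307} \cdot \frac{1}{36522} = \frac{209}{5606127}$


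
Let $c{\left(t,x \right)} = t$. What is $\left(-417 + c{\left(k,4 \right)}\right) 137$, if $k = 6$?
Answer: $-56307$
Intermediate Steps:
$\left(-417 + c{\left(k,4 \right)}\right) 137 = \left(-417 + 6\right) 137 = \left(-411\right) 137 = -56307$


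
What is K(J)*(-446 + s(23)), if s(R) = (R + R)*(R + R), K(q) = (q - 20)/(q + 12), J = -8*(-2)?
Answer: -1670/7 ≈ -238.57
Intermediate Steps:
J = 16
K(q) = (-20 + q)/(12 + q)
s(R) = 4*R² (s(R) = (2*R)*(2*R) = 4*R²)
K(J)*(-446 + s(23)) = ((-20 + 16)/(12 + 16))*(-446 + 4*23²) = (-4/28)*(-446 + 4*529) = ((1/28)*(-4))*(-446 + 2116) = -⅐*1670 = -1670/7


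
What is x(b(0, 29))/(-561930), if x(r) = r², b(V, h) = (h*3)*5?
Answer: -12615/37462 ≈ -0.33674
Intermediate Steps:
b(V, h) = 15*h (b(V, h) = (3*h)*5 = 15*h)
x(b(0, 29))/(-561930) = (15*29)²/(-561930) = 435²*(-1/561930) = 189225*(-1/561930) = -12615/37462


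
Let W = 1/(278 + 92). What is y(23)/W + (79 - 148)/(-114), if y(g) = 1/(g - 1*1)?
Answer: 7283/418 ≈ 17.423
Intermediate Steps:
W = 1/370 ≈ 0.0027027
y(g) = 1/(-1 + g) (y(g) = 1/(g - 1) = 1/(-1 + g))
y(23)/W + (79 - 148)/(-114) = 1/((-1 + 23)*(1/370)) + (79 - 148)/(-114) = 370/22 - 69*(-1/114) = (1/22)*370 + 23/38 = 185/11 + 23/38 = 7283/418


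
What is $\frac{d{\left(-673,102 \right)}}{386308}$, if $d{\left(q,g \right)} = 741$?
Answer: $\frac{3}{1564} \approx 0.0019182$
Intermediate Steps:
$\frac{d{\left(-673,102 \right)}}{386308} = \frac{741}{386308} = 741 \cdot \frac{1}{386308} = \frac{3}{1564}$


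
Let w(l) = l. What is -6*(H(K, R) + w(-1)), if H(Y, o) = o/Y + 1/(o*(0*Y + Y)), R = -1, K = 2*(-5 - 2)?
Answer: 36/7 ≈ 5.1429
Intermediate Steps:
K = -14 (K = 2*(-7) = -14)
H(Y, o) = o/Y + 1/(Y*o) (H(Y, o) = o/Y + 1/(o*(0 + Y)) = o/Y + 1/(o*Y) = o/Y + 1/(Y*o))
-6*(H(K, R) + w(-1)) = -6*((1 + (-1)**2)/(-14*(-1)) - 1) = -6*(-1/14*(-1)*(1 + 1) - 1) = -6*(-1/14*(-1)*2 - 1) = -6*(1/7 - 1) = -6*(-6/7) = 36/7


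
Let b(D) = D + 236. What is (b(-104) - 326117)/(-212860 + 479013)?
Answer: -325985/266153 ≈ -1.2248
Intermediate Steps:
b(D) = 236 + D
(b(-104) - 326117)/(-212860 + 479013) = ((236 - 104) - 326117)/(-212860 + 479013) = (132 - 326117)/266153 = -325985*1/266153 = -325985/266153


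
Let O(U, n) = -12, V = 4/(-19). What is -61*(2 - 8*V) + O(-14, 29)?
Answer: -4498/19 ≈ -236.74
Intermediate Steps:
V = -4/19 (V = 4*(-1/19) = -4/19 ≈ -0.21053)
-61*(2 - 8*V) + O(-14, 29) = -61*(2 - 8*(-4/19)) - 12 = -61*(2 + 32/19) - 12 = -61*70/19 - 12 = -4270/19 - 12 = -4498/19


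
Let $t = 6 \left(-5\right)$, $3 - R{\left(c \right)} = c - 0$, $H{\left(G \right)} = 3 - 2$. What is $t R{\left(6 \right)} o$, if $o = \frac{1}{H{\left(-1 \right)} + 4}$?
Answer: $18$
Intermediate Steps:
$H{\left(G \right)} = 1$ ($H{\left(G \right)} = 3 - 2 = 1$)
$R{\left(c \right)} = 3 - c$ ($R{\left(c \right)} = 3 - \left(c - 0\right) = 3 - \left(c + 0\right) = 3 - c$)
$o = \frac{1}{5}$ ($o = \frac{1}{1 + 4} = \frac{1}{5} \approx 0.2$)
$t = -30$
$t R{\left(6 \right)} o = - 30 \left(3 - 6\right) \frac{1}{5} = \left(-30\right) \left(-3\right) \frac{1}{5} = 90 \cdot \frac{1}{5} = 18$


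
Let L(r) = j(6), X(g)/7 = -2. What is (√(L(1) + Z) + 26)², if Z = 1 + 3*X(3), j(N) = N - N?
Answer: (26 + I*√41)² ≈ 635.0 + 332.96*I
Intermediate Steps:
j(N) = 0
X(g) = -14 (X(g) = 7*(-2) = -14)
L(r) = 0
Z = -41 (Z = 1 + 3*(-14) = 1 - 42 = -41)
(√(L(1) + Z) + 26)² = (√(0 - 41) + 26)² = (√(-41) + 26)² = (I*√41 + 26)² = (26 + I*√41)²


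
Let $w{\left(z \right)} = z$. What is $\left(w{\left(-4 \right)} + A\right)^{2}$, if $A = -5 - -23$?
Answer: $196$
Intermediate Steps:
$A = 18$ ($A = -5 + 23 = 18$)
$\left(w{\left(-4 \right)} + A\right)^{2} = \left(-4 + 18\right)^{2} = 14^{2} = 196$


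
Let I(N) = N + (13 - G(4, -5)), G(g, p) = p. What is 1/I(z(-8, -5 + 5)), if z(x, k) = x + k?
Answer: ⅒ ≈ 0.10000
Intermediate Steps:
z(x, k) = k + x
I(N) = 18 + N (I(N) = N + (13 - 1*(-5)) = N + (13 + 5) = N + 18 = 18 + N)
1/I(z(-8, -5 + 5)) = 1/(18 + ((-5 + 5) - 8)) = 1/(18 + (0 - 8)) = 1/(18 - 8) = 1/10 = ⅒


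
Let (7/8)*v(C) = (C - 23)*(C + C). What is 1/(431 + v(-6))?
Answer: 7/5801 ≈ 0.0012067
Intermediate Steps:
v(C) = 16*C*(-23 + C)/7 (v(C) = 8*((C - 23)*(C + C))/7 = 8*((-23 + C)*(2*C))/7 = 8*(2*C*(-23 + C))/7 = 16*C*(-23 + C)/7)
1/(431 + v(-6)) = 1/(431 + (16/7)*(-6)*(-23 - 6)) = 1/(431 + (16/7)*(-6)*(-29)) = 1/(431 + 2784/7) = 1/(5801/7) = 7/5801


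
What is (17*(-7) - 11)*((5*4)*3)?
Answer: -7800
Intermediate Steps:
(17*(-7) - 11)*((5*4)*3) = (-119 - 11)*(20*3) = -130*60 = -7800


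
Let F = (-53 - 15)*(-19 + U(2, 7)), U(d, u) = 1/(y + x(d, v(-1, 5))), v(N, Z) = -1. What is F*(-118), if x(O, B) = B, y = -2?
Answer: -465392/3 ≈ -1.5513e+5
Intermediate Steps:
U(d, u) = -⅓ (U(d, u) = 1/(-2 - 1) = 1/(-3) = -⅓)
F = 3944/3 (F = (-53 - 15)*(-19 - ⅓) = -68*(-58/3) = 3944/3 ≈ 1314.7)
F*(-118) = (3944/3)*(-118) = -465392/3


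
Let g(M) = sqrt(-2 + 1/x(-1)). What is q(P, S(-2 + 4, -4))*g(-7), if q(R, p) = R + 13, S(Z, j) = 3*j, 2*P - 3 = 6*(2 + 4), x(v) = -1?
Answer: 65*I*sqrt(3)/2 ≈ 56.292*I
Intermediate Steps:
P = 39/2 (P = 3/2 + (6*(2 + 4))/2 = 3/2 + (6*6)/2 = 3/2 + (1/2)*36 = 3/2 + 18 = 39/2 ≈ 19.500)
q(R, p) = 13 + R
g(M) = I*sqrt(3) (g(M) = sqrt(-2 + 1/(-1)) = sqrt(-2 - 1) = sqrt(-3) = I*sqrt(3))
q(P, S(-2 + 4, -4))*g(-7) = (13 + 39/2)*(I*sqrt(3)) = 65*(I*sqrt(3))/2 = 65*I*sqrt(3)/2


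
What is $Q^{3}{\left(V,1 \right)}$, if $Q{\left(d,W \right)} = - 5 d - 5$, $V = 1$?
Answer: $-1000$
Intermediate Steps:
$Q{\left(d,W \right)} = -5 - 5 d$
$Q^{3}{\left(V,1 \right)} = \left(-5 - 5\right)^{3} = \left(-10\right)^{3} = -1000$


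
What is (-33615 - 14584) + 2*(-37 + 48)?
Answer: -48177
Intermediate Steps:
(-33615 - 14584) + 2*(-37 + 48) = -48199 + 2*11 = -48199 + 22 = -48177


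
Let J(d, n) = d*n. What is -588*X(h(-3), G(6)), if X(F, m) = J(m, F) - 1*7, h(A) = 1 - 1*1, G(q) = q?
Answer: 4116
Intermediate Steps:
h(A) = 0 (h(A) = 1 - 1 = 0)
X(F, m) = -7 + F*m (X(F, m) = m*F - 1*7 = F*m - 7 = -7 + F*m)
-588*X(h(-3), G(6)) = -588*(-7 + 0*6) = -588*(-7 + 0) = -588*(-7) = 4116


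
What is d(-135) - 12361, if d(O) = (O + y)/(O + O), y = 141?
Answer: -556246/45 ≈ -12361.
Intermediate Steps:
d(O) = (141 + O)/(2*O) (d(O) = (O + 141)/(O + O) = (141 + O)/((2*O)) = (141 + O)*(1/(2*O)) = (141 + O)/(2*O))
d(-135) - 12361 = (½)*(141 - 135)/(-135) - 12361 = (½)*(-1/135)*6 - 12361 = -1/45 - 12361 = -556246/45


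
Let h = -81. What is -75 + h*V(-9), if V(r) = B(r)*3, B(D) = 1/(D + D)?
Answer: -123/2 ≈ -61.500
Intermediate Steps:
B(D) = 1/(2*D)
V(r) = 3/(2*r) (V(r) = (1/(2*r))*3 = 3/(2*r))
-75 + h*V(-9) = -75 - 243/(2*(-9)) = -75 - 243*(-1)/(2*9) = -75 - 81*(-1/6) = -75 + 27/2 = -123/2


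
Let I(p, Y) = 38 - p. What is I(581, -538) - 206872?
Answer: -207415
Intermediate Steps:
I(581, -538) - 206872 = (38 - 1*581) - 206872 = (38 - 581) - 206872 = -543 - 206872 = -207415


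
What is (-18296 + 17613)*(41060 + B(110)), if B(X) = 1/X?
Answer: -3084838483/110 ≈ -2.8044e+7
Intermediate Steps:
(-18296 + 17613)*(41060 + B(110)) = (-18296 + 17613)*(41060 + 1/110) = -683*(41060 + 1/110) = -683*4516601/110 = -3084838483/110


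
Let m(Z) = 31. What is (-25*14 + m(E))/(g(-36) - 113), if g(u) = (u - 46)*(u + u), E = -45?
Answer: -319/5791 ≈ -0.055085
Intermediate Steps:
g(u) = 2*u*(-46 + u) (g(u) = (-46 + u)*(2*u) = 2*u*(-46 + u))
(-25*14 + m(E))/(g(-36) - 113) = (-25*14 + 31)/(2*(-36)*(-46 - 36) - 113) = (-350 + 31)/(2*(-36)*(-82) - 113) = -319/(5904 - 113) = -319/5791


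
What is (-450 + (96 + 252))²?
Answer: 10404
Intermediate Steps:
(-450 + (96 + 252))² = (-450 + 348)² = (-102)² = 10404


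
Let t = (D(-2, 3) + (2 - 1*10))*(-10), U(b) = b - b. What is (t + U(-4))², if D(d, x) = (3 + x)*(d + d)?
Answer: 102400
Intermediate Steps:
U(b) = 0
D(d, x) = 2*d*(3 + x) (D(d, x) = (3 + x)*(2*d) = 2*d*(3 + x))
t = 320 (t = (2*(-2)*(3 + 3) + (2 - 1*10))*(-10) = (2*(-2)*6 + (2 - 10))*(-10) = (-24 - 8)*(-10) = -32*(-10) = 320)
(t + U(-4))² = (320 + 0)² = 320² = 102400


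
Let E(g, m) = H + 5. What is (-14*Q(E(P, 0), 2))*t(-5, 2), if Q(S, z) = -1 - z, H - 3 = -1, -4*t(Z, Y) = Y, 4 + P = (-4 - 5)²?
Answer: -21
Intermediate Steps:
P = 77 (P = -4 + (-4 - 5)² = -4 + (-9)² = -4 + 81 = 77)
t(Z, Y) = -Y/4
H = 2 (H = 3 - 1 = 2)
E(g, m) = 7 (E(g, m) = 2 + 5 = 7)
(-14*Q(E(P, 0), 2))*t(-5, 2) = (-14*(-1 - 1*2))*(-¼*2) = -14*(-1 - 2)*(-½) = -14*(-3)*(-½) = 42*(-½) = -21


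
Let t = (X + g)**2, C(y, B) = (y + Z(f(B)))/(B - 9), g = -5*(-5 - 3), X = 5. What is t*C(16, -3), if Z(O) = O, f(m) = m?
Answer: -8775/4 ≈ -2193.8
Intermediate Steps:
g = 40 (g = -5*(-8) = 40)
C(y, B) = (B + y)/(-9 + B) (C(y, B) = (y + B)/(B - 9) = (B + y)/(-9 + B))
t = 2025 (t = (5 + 40)**2 = 45**2 = 2025)
t*C(16, -3) = 2025*((-3 + 16)/(-9 - 3)) = 2025*(13/(-12)) = 2025*(-1/12*13) = 2025*(-13/12) = -8775/4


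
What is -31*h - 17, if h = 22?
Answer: -699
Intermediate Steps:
-31*h - 17 = -31*22 - 17 = -682 - 17 = -699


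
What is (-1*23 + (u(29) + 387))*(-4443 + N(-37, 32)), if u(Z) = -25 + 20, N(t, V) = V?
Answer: -1583549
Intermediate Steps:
u(Z) = -5
(-1*23 + (u(29) + 387))*(-4443 + N(-37, 32)) = (-1*23 + (-5 + 387))*(-4443 + 32) = (-23 + 382)*(-4411) = 359*(-4411) = -1583549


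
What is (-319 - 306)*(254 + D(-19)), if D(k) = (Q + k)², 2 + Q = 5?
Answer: -318750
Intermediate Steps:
Q = 3 (Q = -2 + 5 = 3)
D(k) = (3 + k)²
(-319 - 306)*(254 + D(-19)) = (-319 - 306)*(254 + (3 - 19)²) = -625*(254 + (-16)²) = -625*(254 + 256) = -625*510 = -318750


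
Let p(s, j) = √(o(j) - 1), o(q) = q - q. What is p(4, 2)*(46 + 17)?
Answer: 63*I ≈ 63.0*I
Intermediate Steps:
o(q) = 0
p(s, j) = I (p(s, j) = √(0 - 1) = √(-1) = I)
p(4, 2)*(46 + 17) = I*(46 + 17) = I*63 = 63*I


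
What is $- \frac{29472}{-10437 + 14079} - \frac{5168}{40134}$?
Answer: $- \frac{100137592}{12180669} \approx -8.221$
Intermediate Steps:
$- \frac{29472}{-10437 + 14079} - \frac{5168}{40134} = - \frac{29472}{3642} - \frac{2584}{20067} = \left(-29472\right) \frac{1}{3642} - \frac{2584}{20067} = - \frac{4912}{607} - \frac{2584}{20067} = - \frac{100137592}{12180669}$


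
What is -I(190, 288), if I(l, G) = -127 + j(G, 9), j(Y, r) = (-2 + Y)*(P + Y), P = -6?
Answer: -80525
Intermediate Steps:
j(Y, r) = (-6 + Y)*(-2 + Y) (j(Y, r) = (-2 + Y)*(-6 + Y) = (-6 + Y)*(-2 + Y))
I(l, G) = -115 + G² - 8*G (I(l, G) = -127 + (12 + G² - 8*G) = -115 + G² - 8*G)
-I(190, 288) = -(-115 + 288² - 8*288) = -(-115 + 82944 - 2304) = -1*80525 = -80525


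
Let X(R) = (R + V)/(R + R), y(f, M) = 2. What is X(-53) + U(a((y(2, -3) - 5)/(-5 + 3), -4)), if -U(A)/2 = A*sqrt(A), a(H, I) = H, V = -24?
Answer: 77/106 - 3*sqrt(6)/2 ≈ -2.9478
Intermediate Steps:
X(R) = (-24 + R)/(2*R) (X(R) = (R - 24)/(R + R) = (-24 + R)/((2*R)) = (-24 + R)*(1/(2*R)) = (-24 + R)/(2*R))
U(A) = -2*A**(3/2) (U(A) = -2*A*sqrt(A) = -2*A**(3/2))
X(-53) + U(a((y(2, -3) - 5)/(-5 + 3), -4)) = (1/2)*(-24 - 53)/(-53) - 2*3*sqrt(3)*(-1/(-5 + 3))**(3/2) = (1/2)*(-1/53)*(-77) - 2*3*sqrt(3)*(-1/(-2))**(3/2) = 77/106 - 2*3*sqrt(6)/4 = 77/106 - 3*sqrt(6)/2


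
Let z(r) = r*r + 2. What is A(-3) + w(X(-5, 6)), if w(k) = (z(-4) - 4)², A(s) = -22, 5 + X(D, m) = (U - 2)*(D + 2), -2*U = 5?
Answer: 174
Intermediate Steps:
U = -5/2 (U = -½*5 = -5/2 ≈ -2.5000)
z(r) = 2 + r² (z(r) = r² + 2 = 2 + r²)
X(D, m) = -14 - 9*D/2 (X(D, m) = -5 + (-5/2 - 2)*(D + 2) = -5 - 9*(2 + D)/2 = -5 + (-9 - 9*D/2) = -14 - 9*D/2)
w(k) = 196 (w(k) = ((2 + (-4)²) - 4)² = ((2 + 16) - 4)² = (18 - 4)² = 14² = 196)
A(-3) + w(X(-5, 6)) = -22 + 196 = 174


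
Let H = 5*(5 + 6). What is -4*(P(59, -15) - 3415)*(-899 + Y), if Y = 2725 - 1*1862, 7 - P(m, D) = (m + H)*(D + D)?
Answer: 1728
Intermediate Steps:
H = 55 (H = 5*11 = 55)
P(m, D) = 7 - 2*D*(55 + m) (P(m, D) = 7 - (m + 55)*(D + D) = 7 - (55 + m)*2*D = 7 - 2*D*(55 + m))
Y = 863 (Y = 2725 - 1862 = 863)
-4*(P(59, -15) - 3415)*(-899 + Y) = -4*((7 - 110*(-15) - 2*(-15)*59) - 3415)*(-899 + 863) = -4*((7 + 1650 + 1770) - 3415)*(-36) = -4*(3427 - 3415)*(-36) = -48*(-36) = -4*(-432) = 1728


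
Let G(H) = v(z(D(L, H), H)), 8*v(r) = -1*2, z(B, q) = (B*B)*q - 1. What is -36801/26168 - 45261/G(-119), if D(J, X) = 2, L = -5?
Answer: 4737522591/26168 ≈ 1.8104e+5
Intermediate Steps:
z(B, q) = -1 + q*B² (z(B, q) = B²*q - 1 = q*B² - 1 = -1 + q*B²)
v(r) = -¼ (v(r) = (-1*2)/8 = (⅛)*(-2) = -¼)
G(H) = -¼
-36801/26168 - 45261/G(-119) = -36801/26168 - 45261/(-¼) = -36801*1/26168 - 45261*(-4) = -36801/26168 + 181044 = 4737522591/26168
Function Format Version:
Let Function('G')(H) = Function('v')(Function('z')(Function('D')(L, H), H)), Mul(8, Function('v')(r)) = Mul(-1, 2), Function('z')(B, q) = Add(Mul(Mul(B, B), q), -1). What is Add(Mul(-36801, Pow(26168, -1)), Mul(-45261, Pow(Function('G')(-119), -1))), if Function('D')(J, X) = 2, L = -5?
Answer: Rational(4737522591, 26168) ≈ 1.8104e+5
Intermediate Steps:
Function('z')(B, q) = Add(-1, Mul(q, Pow(B, 2))) (Function('z')(B, q) = Add(Mul(Pow(B, 2), q), -1) = Add(Mul(q, Pow(B, 2)), -1) = Add(-1, Mul(q, Pow(B, 2))))
Function('v')(r) = Rational(-1, 4) (Function('v')(r) = Mul(Rational(1, 8), Mul(-1, 2)) = Mul(Rational(1, 8), -2) = Rational(-1, 4))
Function('G')(H) = Rational(-1, 4)
Add(Mul(-36801, Pow(26168, -1)), Mul(-45261, Pow(Function('G')(-119), -1))) = Add(Mul(-36801, Pow(26168, -1)), Mul(-45261, Pow(Rational(-1, 4), -1))) = Add(Mul(-36801, Rational(1, 26168)), Mul(-45261, -4)) = Add(Rational(-36801, 26168), 181044) = Rational(4737522591, 26168)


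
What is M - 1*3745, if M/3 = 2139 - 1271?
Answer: -1141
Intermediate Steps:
M = 2604 (M = 3*(2139 - 1271) = 3*868 = 2604)
M - 1*3745 = 2604 - 1*3745 = 2604 - 3745 = -1141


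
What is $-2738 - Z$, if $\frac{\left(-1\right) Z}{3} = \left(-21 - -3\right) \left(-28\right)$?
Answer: $-1226$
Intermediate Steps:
$Z = -1512$ ($Z = - 3 \left(-21 - -3\right) \left(-28\right) = - 3 \left(-21 + 3\right) \left(-28\right) = - 3 \left(\left(-18\right) \left(-28\right)\right) = \left(-3\right) 504 = -1512$)
$-2738 - Z = -2738 - -1512 = -2738 + 1512 = -1226$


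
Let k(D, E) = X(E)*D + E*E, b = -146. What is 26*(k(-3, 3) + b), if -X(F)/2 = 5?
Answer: -2782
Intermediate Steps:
X(F) = -10 (X(F) = -2*5 = -10)
k(D, E) = E² - 10*D (k(D, E) = -10*D + E*E = -10*D + E² = E² - 10*D)
26*(k(-3, 3) + b) = 26*((3² - 10*(-3)) - 146) = 26*((9 + 30) - 146) = 26*(39 - 146) = 26*(-107) = -2782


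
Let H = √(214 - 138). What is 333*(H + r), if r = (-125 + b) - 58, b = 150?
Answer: -10989 + 666*√19 ≈ -8086.0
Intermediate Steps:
H = 2*√19 (H = √76 = 2*√19 ≈ 8.7178)
r = -33 (r = (-125 + 150) - 58 = 25 - 58 = -33)
333*(H + r) = 333*(2*√19 - 33) = 333*(-33 + 2*√19) = -10989 + 666*√19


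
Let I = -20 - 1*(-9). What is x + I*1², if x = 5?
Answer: -6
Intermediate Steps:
I = -11 (I = -20 + 9 = -11)
x + I*1² = 5 - 11*1² = 5 - 11*1 = 5 - 11 = -6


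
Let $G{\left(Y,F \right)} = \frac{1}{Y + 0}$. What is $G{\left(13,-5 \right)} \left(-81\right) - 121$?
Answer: $- \frac{1654}{13} \approx -127.23$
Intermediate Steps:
$G{\left(Y,F \right)} = \frac{1}{Y}$
$G{\left(13,-5 \right)} \left(-81\right) - 121 = \frac{1}{13} \left(-81\right) - 121 = - \frac{81}{13} - 121 = - \frac{1654}{13}$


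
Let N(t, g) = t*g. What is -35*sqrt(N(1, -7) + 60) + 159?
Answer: 159 - 35*sqrt(53) ≈ -95.804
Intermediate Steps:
N(t, g) = g*t
-35*sqrt(N(1, -7) + 60) + 159 = -35*sqrt(-7*1 + 60) + 159 = -35*sqrt(-7 + 60) + 159 = -35*sqrt(53) + 159 = 159 - 35*sqrt(53)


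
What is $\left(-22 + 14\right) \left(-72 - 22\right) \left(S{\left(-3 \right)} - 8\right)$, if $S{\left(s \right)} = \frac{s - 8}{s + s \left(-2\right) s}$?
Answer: $- \frac{118064}{21} \approx -5622.1$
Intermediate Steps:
$S{\left(s \right)} = \frac{-8 + s}{s - 2 s^{2}}$ ($S{\left(s \right)} = \frac{-8 + s}{s + - 2 s s} = \frac{-8 + s}{s - 2 s^{2}}$)
$\left(-22 + 14\right) \left(-72 - 22\right) \left(S{\left(-3 \right)} - 8\right) = \left(-22 + 14\right) \left(-72 - 22\right) \left(\frac{8 - -3}{\left(-3\right) \left(-1 + 2 \left(-3\right)\right)} - 8\right) = - 8 \left(- 94 \left(- \frac{8 + 3}{3 \left(-1 - 6\right)} - 8\right)\right) = - 8 \left(- 94 \left(\left(- \frac{1}{3}\right) \frac{1}{-7} \cdot 11 - 8\right)\right) = - 8 \left(- 94 \left(\left(- \frac{1}{3}\right) \left(- \frac{1}{7}\right) 11 - 8\right)\right) = - 8 \left(- 94 \left(\frac{11}{21} - 8\right)\right) = - 8 \left(\left(-94\right) \left(- \frac{157}{21}\right)\right) = \left(-8\right) \frac{14758}{21} = - \frac{118064}{21}$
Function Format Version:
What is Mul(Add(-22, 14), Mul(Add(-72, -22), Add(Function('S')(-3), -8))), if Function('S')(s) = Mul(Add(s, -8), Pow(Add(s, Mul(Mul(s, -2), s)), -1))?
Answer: Rational(-118064, 21) ≈ -5622.1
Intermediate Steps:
Function('S')(s) = Mul(Pow(Add(s, Mul(-2, Pow(s, 2))), -1), Add(-8, s)) (Function('S')(s) = Mul(Add(-8, s), Pow(Add(s, Mul(Mul(-2, s), s)), -1)) = Mul(Add(-8, s), Pow(Add(s, Mul(-2, Pow(s, 2))), -1)) = Mul(Pow(Add(s, Mul(-2, Pow(s, 2))), -1), Add(-8, s)))
Mul(Add(-22, 14), Mul(Add(-72, -22), Add(Function('S')(-3), -8))) = Mul(Add(-22, 14), Mul(Add(-72, -22), Add(Mul(Pow(-3, -1), Pow(Add(-1, Mul(2, -3)), -1), Add(8, Mul(-1, -3))), -8))) = Mul(-8, Mul(-94, Add(Mul(Rational(-1, 3), Pow(Add(-1, -6), -1), Add(8, 3)), -8))) = Mul(-8, Mul(-94, Add(Mul(Rational(-1, 3), Pow(-7, -1), 11), -8))) = Mul(-8, Mul(-94, Add(Mul(Rational(-1, 3), Rational(-1, 7), 11), -8))) = Mul(-8, Mul(-94, Add(Rational(11, 21), -8))) = Mul(-8, Mul(-94, Rational(-157, 21))) = Mul(-8, Rational(14758, 21)) = Rational(-118064, 21)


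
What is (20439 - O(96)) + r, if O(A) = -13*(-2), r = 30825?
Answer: 51238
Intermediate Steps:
O(A) = 26
(20439 - O(96)) + r = (20439 - 1*26) + 30825 = (20439 - 26) + 30825 = 20413 + 30825 = 51238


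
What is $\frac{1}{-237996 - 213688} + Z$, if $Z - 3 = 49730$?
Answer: $\frac{22463600371}{451684} \approx 49733.0$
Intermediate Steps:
$Z = 49733$ ($Z = 3 + 49730 = 49733$)
$\frac{1}{-237996 - 213688} + Z = \frac{1}{-237996 - 213688} + 49733 = \frac{1}{-451684} + 49733 = - \frac{1}{451684} + 49733 = \frac{22463600371}{451684}$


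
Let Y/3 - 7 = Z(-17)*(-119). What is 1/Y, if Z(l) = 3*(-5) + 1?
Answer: 1/5019 ≈ 0.00019924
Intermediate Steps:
Z(l) = -14 (Z(l) = -15 + 1 = -14)
Y = 5019 (Y = 21 + 3*(-14*(-119)) = 21 + 3*1666 = 21 + 4998 = 5019)
1/Y = 1/5019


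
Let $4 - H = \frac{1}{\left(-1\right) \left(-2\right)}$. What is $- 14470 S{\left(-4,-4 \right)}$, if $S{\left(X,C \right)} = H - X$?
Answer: $-108525$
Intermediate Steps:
$H = \frac{7}{2}$ ($H = 4 - \frac{1}{\left(-1\right) \left(-2\right)} = 4 - \frac{1}{2} = \frac{7}{2} \approx 3.5$)
$S{\left(X,C \right)} = \frac{7}{2} - X$
$- 14470 S{\left(-4,-4 \right)} = - 14470 \left(\frac{7}{2} - -4\right) = - 14470 \left(\frac{7}{2} + 4\right) = \left(-14470\right) \frac{15}{2} = -108525$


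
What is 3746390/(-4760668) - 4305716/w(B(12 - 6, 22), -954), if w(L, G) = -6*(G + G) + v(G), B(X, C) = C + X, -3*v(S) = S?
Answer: -5135541100757/14003504922 ≈ -366.73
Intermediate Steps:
v(S) = -S/3
w(L, G) = -37*G/3 (w(L, G) = -6*(G + G) - G/3 = -12*G - G/3 = -37*G/3)
3746390/(-4760668) - 4305716/w(B(12 - 6, 22), -954) = 3746390/(-4760668) - 4305716/((-37/3*(-954))) = 3746390*(-1/4760668) - 4305716/11766 = -1873195/2380334 - 4305716*1/11766 = -1873195/2380334 - 2152858/5883 = -5135541100757/14003504922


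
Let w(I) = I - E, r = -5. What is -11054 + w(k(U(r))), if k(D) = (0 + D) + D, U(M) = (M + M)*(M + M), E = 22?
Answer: -10876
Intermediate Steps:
U(M) = 4*M² (U(M) = (2*M)*(2*M) = 4*M²)
k(D) = 2*D (k(D) = D + D = 2*D)
w(I) = -22 + I (w(I) = I - 1*22 = I - 22 = -22 + I)
-11054 + w(k(U(r))) = -11054 + (-22 + 2*(4*(-5)²)) = -11054 + (-22 + 2*(4*25)) = -11054 + (-22 + 2*100) = -11054 + (-22 + 200) = -11054 + 178 = -10876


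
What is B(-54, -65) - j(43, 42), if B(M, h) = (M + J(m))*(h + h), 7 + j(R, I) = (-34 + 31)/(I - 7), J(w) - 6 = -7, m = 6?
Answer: 250498/35 ≈ 7157.1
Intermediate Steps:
J(w) = -1 (J(w) = 6 - 7 = -1)
j(R, I) = -7 - 3/(-7 + I) (j(R, I) = -7 + (-34 + 31)/(I - 7) = -7 - 3/(-7 + I))
B(M, h) = 2*h*(-1 + M) (B(M, h) = (M - 1)*(h + h) = (-1 + M)*(2*h) = 2*h*(-1 + M))
B(-54, -65) - j(43, 42) = 2*(-65)*(-1 - 54) - (46 - 7*42)/(-7 + 42) = 2*(-65)*(-55) - (46 - 294)/35 = 7150 - (-248)/35 = 7150 - 1*(-248/35) = 7150 + 248/35 = 250498/35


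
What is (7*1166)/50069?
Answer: 8162/50069 ≈ 0.16302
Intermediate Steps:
(7*1166)/50069 = 8162*(1/50069) = 8162/50069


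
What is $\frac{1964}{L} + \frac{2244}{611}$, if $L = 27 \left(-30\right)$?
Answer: $\frac{308818}{247455} \approx 1.248$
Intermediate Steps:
$L = -810$
$\frac{1964}{L} + \frac{2244}{611} = \frac{1964}{-810} + \frac{2244}{611} = 1964 \left(- \frac{1}{810}\right) + 2244 \cdot \frac{1}{611} = - \frac{982}{405} + \frac{2244}{611} = \frac{308818}{247455}$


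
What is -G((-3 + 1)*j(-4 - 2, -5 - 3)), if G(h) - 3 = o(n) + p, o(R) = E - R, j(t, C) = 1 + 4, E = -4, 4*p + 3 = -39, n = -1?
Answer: 21/2 ≈ 10.500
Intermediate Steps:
p = -21/2 (p = -¾ + (¼)*(-39) = -¾ - 39/4 = -21/2 ≈ -10.500)
j(t, C) = 5
o(R) = -4 - R
G(h) = -21/2 (G(h) = 3 + ((-4 - 1*(-1)) - 21/2) = 3 + ((-4 + 1) - 21/2) = 3 + (-3 - 21/2) = 3 - 27/2 = -21/2)
-G((-3 + 1)*j(-4 - 2, -5 - 3)) = -1*(-21/2) = 21/2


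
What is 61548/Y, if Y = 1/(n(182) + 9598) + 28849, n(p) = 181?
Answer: 50156491/23509531 ≈ 2.1335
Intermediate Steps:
Y = 282114372/9779 (Y = 1/(181 + 9598) + 28849 = 1/9779 + 28849 = 282114372/9779 ≈ 28849.)
61548/Y = 61548/(282114372/9779) = 61548*(9779/282114372) = 50156491/23509531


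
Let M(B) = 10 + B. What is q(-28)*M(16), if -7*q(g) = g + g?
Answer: 208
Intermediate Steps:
q(g) = -2*g/7 (q(g) = -(g + g)/7 = -2*g/7)
q(-28)*M(16) = (-2/7*(-28))*(10 + 16) = 8*26 = 208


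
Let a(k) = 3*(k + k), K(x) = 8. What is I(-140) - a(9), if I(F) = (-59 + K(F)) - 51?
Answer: -156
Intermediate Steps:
I(F) = -102 (I(F) = (-59 + 8) - 51 = -51 - 51 = -102)
a(k) = 6*k (a(k) = 3*(2*k) = 6*k)
I(-140) - a(9) = -102 - 6*9 = -102 - 1*54 = -102 - 54 = -156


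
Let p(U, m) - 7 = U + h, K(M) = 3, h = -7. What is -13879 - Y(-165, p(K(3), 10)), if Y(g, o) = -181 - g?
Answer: -13863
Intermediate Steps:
p(U, m) = U (p(U, m) = 7 + (U - 7) = 7 + (-7 + U) = U)
-13879 - Y(-165, p(K(3), 10)) = -13879 - (-181 - 1*(-165)) = -13879 - (-181 + 165) = -13879 - 1*(-16) = -13879 + 16 = -13863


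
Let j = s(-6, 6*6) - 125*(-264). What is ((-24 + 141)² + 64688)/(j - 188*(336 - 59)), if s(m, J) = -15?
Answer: -78377/19091 ≈ -4.1054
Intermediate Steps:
j = 32985 (j = -15 - 125*(-264) = -15 + 33000 = 32985)
((-24 + 141)² + 64688)/(j - 188*(336 - 59)) = ((-24 + 141)² + 64688)/(32985 - 188*(336 - 59)) = (117² + 64688)/(32985 - 188*277) = (13689 + 64688)/(32985 - 52076) = 78377/(-19091) = 78377*(-1/19091) = -78377/19091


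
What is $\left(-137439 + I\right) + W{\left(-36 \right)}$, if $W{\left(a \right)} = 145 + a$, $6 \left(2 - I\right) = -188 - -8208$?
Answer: $- \frac{415994}{3} \approx -1.3866 \cdot 10^{5}$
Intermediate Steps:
$I = - \frac{4004}{3}$ ($I = 2 - \frac{-188 - -8208}{6} = 2 - \frac{-188 + 8208}{6} = 2 - \frac{4010}{3} = - \frac{4004}{3} \approx -1334.7$)
$\left(-137439 + I\right) + W{\left(-36 \right)} = \left(-137439 - \frac{4004}{3}\right) + \left(145 - 36\right) = - \frac{416321}{3} + 109 = - \frac{415994}{3}$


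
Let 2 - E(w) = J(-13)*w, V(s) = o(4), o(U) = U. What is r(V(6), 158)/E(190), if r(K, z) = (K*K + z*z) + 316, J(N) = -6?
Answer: 12648/571 ≈ 22.151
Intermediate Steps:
V(s) = 4
r(K, z) = 316 + K**2 + z**2 (r(K, z) = (K**2 + z**2) + 316 = 316 + K**2 + z**2)
E(w) = 2 + 6*w (E(w) = 2 - (-6)*w = 2 + 6*w)
r(V(6), 158)/E(190) = (316 + 4**2 + 158**2)/(2 + 6*190) = (316 + 16 + 24964)/(2 + 1140) = 25296/1142 = 25296*(1/1142) = 12648/571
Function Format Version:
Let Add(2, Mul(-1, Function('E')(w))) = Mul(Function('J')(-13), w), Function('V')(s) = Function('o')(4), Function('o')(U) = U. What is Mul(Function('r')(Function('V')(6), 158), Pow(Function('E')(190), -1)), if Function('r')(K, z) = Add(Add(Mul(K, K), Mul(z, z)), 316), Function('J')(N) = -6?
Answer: Rational(12648, 571) ≈ 22.151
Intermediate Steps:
Function('V')(s) = 4
Function('r')(K, z) = Add(316, Pow(K, 2), Pow(z, 2)) (Function('r')(K, z) = Add(Add(Pow(K, 2), Pow(z, 2)), 316) = Add(316, Pow(K, 2), Pow(z, 2)))
Function('E')(w) = Add(2, Mul(6, w)) (Function('E')(w) = Add(2, Mul(-1, Mul(-6, w))) = Add(2, Mul(6, w)))
Mul(Function('r')(Function('V')(6), 158), Pow(Function('E')(190), -1)) = Mul(Add(316, Pow(4, 2), Pow(158, 2)), Pow(Add(2, Mul(6, 190)), -1)) = Mul(Add(316, 16, 24964), Pow(Add(2, 1140), -1)) = Mul(25296, Pow(1142, -1)) = Mul(25296, Rational(1, 1142)) = Rational(12648, 571)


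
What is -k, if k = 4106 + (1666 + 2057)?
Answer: -7829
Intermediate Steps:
k = 7829 (k = 4106 + 3723 = 7829)
-k = -1*7829 = -7829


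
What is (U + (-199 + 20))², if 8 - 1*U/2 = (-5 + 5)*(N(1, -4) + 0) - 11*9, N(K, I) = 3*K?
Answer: 1225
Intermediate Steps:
U = 214 (U = 16 - 2*((-5 + 5)*(3*1 + 0) - 11*9) = 16 - 2*(0*(3 + 0) - 99) = 16 - 2*(0*3 - 99) = 16 - 2*(0 - 99) = 16 - 2*(-99) = 16 + 198 = 214)
(U + (-199 + 20))² = (214 + (-199 + 20))² = (214 - 179)² = 35² = 1225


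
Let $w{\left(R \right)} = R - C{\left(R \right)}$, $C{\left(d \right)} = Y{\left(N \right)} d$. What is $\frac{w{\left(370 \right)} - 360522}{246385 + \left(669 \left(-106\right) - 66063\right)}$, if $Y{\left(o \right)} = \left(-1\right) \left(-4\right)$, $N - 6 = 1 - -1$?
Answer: $- \frac{11301}{3419} \approx -3.3054$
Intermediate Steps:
$N = 8$ ($N = 6 + \left(1 - -1\right) = 6 + \left(1 + 1\right) = 6 + 2 = 8$)
$Y{\left(o \right)} = 4$
$C{\left(d \right)} = 4 d$
$w{\left(R \right)} = - 3 R$ ($w{\left(R \right)} = R - 4 R = - 3 R$)
$\frac{w{\left(370 \right)} - 360522}{246385 + \left(669 \left(-106\right) - 66063\right)} = \frac{\left(-3\right) 370 - 360522}{246385 + \left(669 \left(-106\right) - 66063\right)} = \frac{-1110 - 360522}{246385 - 136977} = - \frac{361632}{246385 - 136977} = - \frac{361632}{109408} = \left(-361632\right) \frac{1}{109408} = - \frac{11301}{3419}$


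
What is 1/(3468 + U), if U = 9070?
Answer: 1/12538 ≈ 7.9758e-5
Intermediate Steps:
1/(3468 + U) = 1/(3468 + 9070) = 1/12538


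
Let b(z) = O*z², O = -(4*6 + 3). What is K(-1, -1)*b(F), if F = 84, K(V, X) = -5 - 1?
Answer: 1143072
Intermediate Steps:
K(V, X) = -6
O = -27 (O = -(24 + 3) = -1*27 = -27)
b(z) = -27*z²
K(-1, -1)*b(F) = -(-162)*84² = -(-162)*7056 = -6*(-190512) = 1143072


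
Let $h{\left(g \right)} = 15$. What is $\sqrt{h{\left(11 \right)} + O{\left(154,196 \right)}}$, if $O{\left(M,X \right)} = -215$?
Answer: $10 i \sqrt{2} \approx 14.142 i$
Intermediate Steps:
$\sqrt{h{\left(11 \right)} + O{\left(154,196 \right)}} = \sqrt{15 - 215} = \sqrt{-200} = 10 i \sqrt{2}$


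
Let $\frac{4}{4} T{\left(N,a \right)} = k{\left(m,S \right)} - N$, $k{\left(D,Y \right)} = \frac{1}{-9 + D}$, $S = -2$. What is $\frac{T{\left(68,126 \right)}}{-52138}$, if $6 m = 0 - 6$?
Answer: $\frac{681}{521380} \approx 0.0013061$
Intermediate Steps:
$m = -1$ ($m = \frac{0 - 6}{6} = \frac{1}{6} \left(-6\right) = -1$)
$T{\left(N,a \right)} = - \frac{1}{10} - N$ ($T{\left(N,a \right)} = \frac{1}{-9 - 1} - N = \frac{1}{-10} - N = - \frac{1}{10} - N$)
$\frac{T{\left(68,126 \right)}}{-52138} = \frac{- \frac{1}{10} - 68}{-52138} = \left(- \frac{1}{10} - 68\right) \left(- \frac{1}{52138}\right) = \left(- \frac{681}{10}\right) \left(- \frac{1}{52138}\right) = \frac{681}{521380}$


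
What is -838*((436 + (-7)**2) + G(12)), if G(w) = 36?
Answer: -436598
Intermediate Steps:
-838*((436 + (-7)**2) + G(12)) = -838*((436 + (-7)**2) + 36) = -838*((436 + 49) + 36) = -838*(485 + 36) = -838*521 = -436598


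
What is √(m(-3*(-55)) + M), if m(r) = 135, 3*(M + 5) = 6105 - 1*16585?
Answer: I*√30270/3 ≈ 57.994*I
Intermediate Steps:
M = -10495/3 (M = -5 + (6105 - 1*16585)/3 = -5 + (6105 - 16585)/3 = -5 + (⅓)*(-10480) = -5 - 10480/3 = -10495/3 ≈ -3498.3)
√(m(-3*(-55)) + M) = √(135 - 10495/3) = √(-10090/3) = I*√30270/3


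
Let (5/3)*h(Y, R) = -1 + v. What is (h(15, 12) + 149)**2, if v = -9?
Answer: 20449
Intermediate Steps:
h(Y, R) = -6 (h(Y, R) = 3*(-1 - 9)/5 = (3/5)*(-10) = -6)
(h(15, 12) + 149)**2 = (-6 + 149)**2 = 143**2 = 20449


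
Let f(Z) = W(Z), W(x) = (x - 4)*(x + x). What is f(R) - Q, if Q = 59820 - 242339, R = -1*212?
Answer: 274103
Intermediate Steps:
W(x) = 2*x*(-4 + x) (W(x) = (-4 + x)*(2*x) = 2*x*(-4 + x))
R = -212
f(Z) = 2*Z*(-4 + Z)
Q = -182519
f(R) - Q = 2*(-212)*(-4 - 212) - 1*(-182519) = 2*(-212)*(-216) + 182519 = 91584 + 182519 = 274103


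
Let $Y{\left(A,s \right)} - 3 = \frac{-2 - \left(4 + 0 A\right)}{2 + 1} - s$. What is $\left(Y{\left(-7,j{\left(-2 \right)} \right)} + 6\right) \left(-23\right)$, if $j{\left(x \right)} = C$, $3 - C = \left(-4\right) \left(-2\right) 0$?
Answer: $-92$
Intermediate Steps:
$C = 3$ ($C = 3 - \left(-4\right) \left(-2\right) 0 = 3 - 8 \cdot 0 = 3 - 0 = 3 + 0 = 3$)
$j{\left(x \right)} = 3$
$Y{\left(A,s \right)} = 1 - s$ ($Y{\left(A,s \right)} = 3 - \left(s - \frac{-2 - \left(4 + 0 A\right)}{2 + 1}\right) = 3 - \left(s - \frac{-2 + \left(0 - 4\right)}{3}\right) = 3 - \left(s - \left(-2 - 4\right) \frac{1}{3}\right) = 3 - \left(2 + s\right) = 1 - s$)
$\left(Y{\left(-7,j{\left(-2 \right)} \right)} + 6\right) \left(-23\right) = \left(\left(1 - 3\right) + 6\right) \left(-23\right) = \left(-2 + 6\right) \left(-23\right) = 4 \left(-23\right) = -92$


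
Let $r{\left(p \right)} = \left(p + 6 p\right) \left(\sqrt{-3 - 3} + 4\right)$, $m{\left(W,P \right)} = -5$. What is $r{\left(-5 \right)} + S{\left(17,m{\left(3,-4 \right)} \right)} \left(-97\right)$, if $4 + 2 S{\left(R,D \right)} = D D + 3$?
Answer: $-1304 - 35 i \sqrt{6} \approx -1304.0 - 85.732 i$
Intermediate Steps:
$S{\left(R,D \right)} = - \frac{1}{2} + \frac{D^{2}}{2}$ ($S{\left(R,D \right)} = -2 + \frac{D D + 3}{2} = -2 + \frac{D^{2} + 3}{2} = -2 + \frac{3 + D^{2}}{2} = -2 + \left(\frac{3}{2} + \frac{D^{2}}{2}\right) = - \frac{1}{2} + \frac{D^{2}}{2}$)
$r{\left(p \right)} = 7 p \left(4 + i \sqrt{6}\right)$ ($r{\left(p \right)} = 7 p \left(\sqrt{-6} + 4\right) = 7 p \left(i \sqrt{6} + 4\right) = 7 p \left(4 + i \sqrt{6}\right)$)
$r{\left(-5 \right)} + S{\left(17,m{\left(3,-4 \right)} \right)} \left(-97\right) = 7 \left(-5\right) \left(4 + i \sqrt{6}\right) + \left(- \frac{1}{2} + \frac{\left(-5\right)^{2}}{2}\right) \left(-97\right) = \left(-140 - 35 i \sqrt{6}\right) + \left(- \frac{1}{2} + \frac{1}{2} \cdot 25\right) \left(-97\right) = \left(-140 - 35 i \sqrt{6}\right) + \left(- \frac{1}{2} + \frac{25}{2}\right) \left(-97\right) = \left(-140 - 35 i \sqrt{6}\right) + 12 \left(-97\right) = \left(-140 - 35 i \sqrt{6}\right) - 1164 = -1304 - 35 i \sqrt{6}$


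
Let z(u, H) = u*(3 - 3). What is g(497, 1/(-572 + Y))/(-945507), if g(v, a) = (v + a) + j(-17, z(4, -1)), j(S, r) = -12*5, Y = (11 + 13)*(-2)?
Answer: -90313/195404780 ≈ -0.00046218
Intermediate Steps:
z(u, H) = 0 (z(u, H) = u*0 = 0)
Y = -48 (Y = 24*(-2) = -48)
j(S, r) = -60
g(v, a) = -60 + a + v (g(v, a) = (v + a) - 60 = (a + v) - 60 = -60 + a + v)
g(497, 1/(-572 + Y))/(-945507) = (-60 + 1/(-572 - 48) + 497)/(-945507) = (-60 + 1/(-620) + 497)*(-1/945507) = (-60 - 1/620 + 497)*(-1/945507) = (270939/620)*(-1/945507) = -90313/195404780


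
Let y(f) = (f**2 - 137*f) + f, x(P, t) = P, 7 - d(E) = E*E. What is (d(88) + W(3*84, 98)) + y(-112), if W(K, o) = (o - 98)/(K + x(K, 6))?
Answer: 20039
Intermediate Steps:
d(E) = 7 - E**2 (d(E) = 7 - E*E = 7 - E**2)
W(K, o) = (-98 + o)/(2*K) (W(K, o) = (o - 98)/(K + K) = (-98 + o)/((2*K)) = (-98 + o)*(1/(2*K)) = (-98 + o)/(2*K))
y(f) = f**2 - 136*f
(d(88) + W(3*84, 98)) + y(-112) = ((7 - 1*88**2) + (-98 + 98)/(2*((3*84)))) - 112*(-136 - 112) = ((7 - 1*7744) + (1/2)*0/252) - 112*(-248) = ((7 - 7744) + (1/2)*(1/252)*0) + 27776 = (-7737 + 0) + 27776 = -7737 + 27776 = 20039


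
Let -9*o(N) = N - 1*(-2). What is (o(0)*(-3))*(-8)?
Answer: -16/3 ≈ -5.3333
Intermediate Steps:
o(N) = -2/9 - N/9 (o(N) = -(N - 1*(-2))/9 = -(N + 2)/9 = -(2 + N)/9 = -2/9 - N/9)
(o(0)*(-3))*(-8) = ((-2/9 - ⅑*0)*(-3))*(-8) = ((-2/9 + 0)*(-3))*(-8) = -2/9*(-3)*(-8) = (⅔)*(-8) = -16/3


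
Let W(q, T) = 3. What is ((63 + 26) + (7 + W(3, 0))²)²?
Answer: 35721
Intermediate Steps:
((63 + 26) + (7 + W(3, 0))²)² = ((63 + 26) + (7 + 3)²)² = (89 + 10²)² = (89 + 100)² = 189² = 35721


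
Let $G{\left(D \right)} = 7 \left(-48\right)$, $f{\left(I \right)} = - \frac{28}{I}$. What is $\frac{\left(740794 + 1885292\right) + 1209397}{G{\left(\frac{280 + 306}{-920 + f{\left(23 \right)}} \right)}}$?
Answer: $- \frac{3835483}{336} \approx -11415.0$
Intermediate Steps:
$G{\left(D \right)} = -336$
$\frac{\left(740794 + 1885292\right) + 1209397}{G{\left(\frac{280 + 306}{-920 + f{\left(23 \right)}} \right)}} = \frac{\left(740794 + 1885292\right) + 1209397}{-336} = \left(2626086 + 1209397\right) \left(- \frac{1}{336}\right) = 3835483 \left(- \frac{1}{336}\right) = - \frac{3835483}{336}$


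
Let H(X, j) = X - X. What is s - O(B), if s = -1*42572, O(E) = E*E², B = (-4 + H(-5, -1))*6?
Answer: -28748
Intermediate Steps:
H(X, j) = 0
B = -24 (B = (-4 + 0)*6 = -4*6 = -24)
O(E) = E³
s = -42572
s - O(B) = -42572 - 1*(-24)³ = -42572 - 1*(-13824) = -42572 + 13824 = -28748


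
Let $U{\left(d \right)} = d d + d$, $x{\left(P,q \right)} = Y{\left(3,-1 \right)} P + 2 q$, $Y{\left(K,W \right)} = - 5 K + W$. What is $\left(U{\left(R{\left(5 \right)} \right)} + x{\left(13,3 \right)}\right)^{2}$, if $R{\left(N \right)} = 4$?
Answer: $33124$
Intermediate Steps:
$Y{\left(K,W \right)} = W - 5 K$
$x{\left(P,q \right)} = - 16 P + 2 q$ ($x{\left(P,q \right)} = \left(-1 - 15\right) P + 2 q = - 16 P + 2 q$)
$U{\left(d \right)} = d + d^{2}$ ($U{\left(d \right)} = d^{2} + d = d + d^{2}$)
$\left(U{\left(R{\left(5 \right)} \right)} + x{\left(13,3 \right)}\right)^{2} = \left(4 \left(1 + 4\right) + \left(\left(-16\right) 13 + 2 \cdot 3\right)\right)^{2} = \left(4 \cdot 5 + \left(-208 + 6\right)\right)^{2} = \left(20 - 202\right)^{2} = \left(-182\right)^{2} = 33124$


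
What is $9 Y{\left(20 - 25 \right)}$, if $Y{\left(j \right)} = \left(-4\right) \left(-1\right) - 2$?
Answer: $18$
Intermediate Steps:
$Y{\left(j \right)} = 2$ ($Y{\left(j \right)} = 4 - 2 = 2$)
$9 Y{\left(20 - 25 \right)} = 9 \cdot 2 = 18$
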